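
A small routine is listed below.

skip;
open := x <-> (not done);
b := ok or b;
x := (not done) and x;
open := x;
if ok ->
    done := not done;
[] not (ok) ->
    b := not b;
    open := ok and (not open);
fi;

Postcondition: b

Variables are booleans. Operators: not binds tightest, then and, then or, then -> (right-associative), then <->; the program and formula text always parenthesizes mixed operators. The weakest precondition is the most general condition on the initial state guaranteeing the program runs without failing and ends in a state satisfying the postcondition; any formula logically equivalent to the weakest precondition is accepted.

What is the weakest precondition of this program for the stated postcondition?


Working backward. After the program, b must hold.
Then branch requires b; else branch requires not b.
Before the if: (ok -> b) and ((not ok) -> (not b))
Before open := x: (ok -> b) and ((not ok) -> (not b))
Before x := (not done) and x: (ok -> b) and ((not ok) -> (not b))
Before b := ok or b: (ok -> (ok or b)) and ((not ok) -> (not (ok or b)))
Before open := x <-> (not done): (ok -> (ok or b)) and ((not ok) -> (not (ok or b)))
Before skip: (ok -> (ok or b)) and ((not ok) -> (not (ok or b)))
Answer: WP = (ok -> (ok or b)) and ((not ok) -> (not (ok or b)))


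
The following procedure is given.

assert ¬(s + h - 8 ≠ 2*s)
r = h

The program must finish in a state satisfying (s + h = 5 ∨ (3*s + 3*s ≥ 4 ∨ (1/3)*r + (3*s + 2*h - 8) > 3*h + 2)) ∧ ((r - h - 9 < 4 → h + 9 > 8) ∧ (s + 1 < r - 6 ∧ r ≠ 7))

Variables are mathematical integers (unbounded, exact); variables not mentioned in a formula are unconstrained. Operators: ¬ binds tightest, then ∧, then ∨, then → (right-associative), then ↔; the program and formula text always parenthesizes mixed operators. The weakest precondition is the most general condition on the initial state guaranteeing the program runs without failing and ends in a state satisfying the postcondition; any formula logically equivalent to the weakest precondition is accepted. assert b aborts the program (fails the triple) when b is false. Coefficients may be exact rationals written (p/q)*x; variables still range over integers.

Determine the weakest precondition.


Working backward. After the program, the postcondition (s + h = 5 ∨ (3*s + 3*s ≥ 4 ∨ (1/3)*r + (3*s + 2*h - 8) > 3*h + 2)) ∧ ((r - h - 9 < 4 → h + 9 > 8) ∧ (s + 1 < r - 6 ∧ r ≠ 7)) must hold; in canonical form it is (h + s = 5 ∨ 6*s ≥ 4 ∨ (1/3)*r + 3*s > h + 10) ∧ (r < h + 13 → h > -1) ∧ s < r - 7 ∧ r ≠ 7.
Before r := h: (h + s = 5 ∨ 6*s ≥ 4 ∨ 3*s > (2/3)*h + 10) ∧ h > -1 ∧ s < h - 7 ∧ h ≠ 7
Before assert ¬(s + h - 8 ≠ 2*s): (¬(h ≠ s + 8)) ∧ (h + s = 5 ∨ 6*s ≥ 4 ∨ 3*s > (2/3)*h + 10) ∧ h > -1 ∧ s < h - 7 ∧ h ≠ 7
Answer: WP = (¬(h ≠ s + 8)) ∧ (h + s = 5 ∨ 6*s ≥ 4 ∨ 3*s > (2/3)*h + 10) ∧ h > -1 ∧ s < h - 7 ∧ h ≠ 7


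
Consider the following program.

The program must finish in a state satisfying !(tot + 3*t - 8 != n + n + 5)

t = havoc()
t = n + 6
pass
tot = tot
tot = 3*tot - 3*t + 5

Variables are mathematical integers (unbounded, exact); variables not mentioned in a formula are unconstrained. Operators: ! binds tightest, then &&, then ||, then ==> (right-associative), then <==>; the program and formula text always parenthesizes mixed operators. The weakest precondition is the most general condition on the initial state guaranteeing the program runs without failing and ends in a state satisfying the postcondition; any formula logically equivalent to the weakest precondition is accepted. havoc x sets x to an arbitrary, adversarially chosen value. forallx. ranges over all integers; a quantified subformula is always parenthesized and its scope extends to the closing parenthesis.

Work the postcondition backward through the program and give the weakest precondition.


Working backward. After the program, the postcondition !(tot + 3*t - 8 != n + n + 5) must hold; in canonical form it is !(3*t + tot != 2*n + 13).
Before tot := 3*tot - 3*t + 5: !(3*tot != 2*n + 8)
Before tot := tot: !(3*tot != 2*n + 8)
Before skip: !(3*tot != 2*n + 8)
Before t := n + 6: !(3*tot != 2*n + 8)
Before havoc t: !(3*tot != 2*n + 8)
Answer: WP = !(3*tot != 2*n + 8)


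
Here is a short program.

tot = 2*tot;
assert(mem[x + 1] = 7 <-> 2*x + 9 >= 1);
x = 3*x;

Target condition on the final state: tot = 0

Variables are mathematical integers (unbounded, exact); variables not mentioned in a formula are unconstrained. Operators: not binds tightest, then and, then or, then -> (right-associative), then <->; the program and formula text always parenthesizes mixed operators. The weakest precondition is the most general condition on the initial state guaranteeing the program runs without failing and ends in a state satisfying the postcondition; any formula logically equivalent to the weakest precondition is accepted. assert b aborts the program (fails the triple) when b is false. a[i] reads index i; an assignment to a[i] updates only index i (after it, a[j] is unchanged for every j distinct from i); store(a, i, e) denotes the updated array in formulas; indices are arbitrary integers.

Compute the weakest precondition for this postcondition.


Working backward. After the program, tot = 0 must hold.
Before x := 3*x: tot = 0
Before assert mem[x + 1] = 7 <-> 2*x + 9 >= 1: (mem[x + 1] = 7 <-> 2*x >= -8) and tot = 0
Before tot := 2*tot: (mem[x + 1] = 7 <-> 2*x >= -8) and 2*tot = 0
Answer: WP = (mem[x + 1] = 7 <-> 2*x >= -8) and 2*tot = 0


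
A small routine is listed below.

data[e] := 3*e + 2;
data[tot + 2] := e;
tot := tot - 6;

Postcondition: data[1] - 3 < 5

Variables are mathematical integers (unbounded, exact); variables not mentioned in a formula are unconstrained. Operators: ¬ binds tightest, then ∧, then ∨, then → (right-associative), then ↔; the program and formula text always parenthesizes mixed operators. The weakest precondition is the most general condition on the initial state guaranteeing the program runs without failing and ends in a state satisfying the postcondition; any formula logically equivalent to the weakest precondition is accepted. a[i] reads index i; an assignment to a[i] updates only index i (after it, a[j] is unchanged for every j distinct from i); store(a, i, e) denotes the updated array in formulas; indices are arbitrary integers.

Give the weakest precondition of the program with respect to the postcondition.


Working backward. After the program, the postcondition data[1] - 3 < 5 must hold; in canonical form it is data[1] < 8.
Before tot := tot - 6: data[1] < 8
Before data[tot + 2] := e: store(data, tot + 2, e)[1] < 8
Before data[e] := 3*e + 2: store(store(data, e, 3*e + 2), tot + 2, e)[1] < 8
Answer: WP = store(store(data, e, 3*e + 2), tot + 2, e)[1] < 8


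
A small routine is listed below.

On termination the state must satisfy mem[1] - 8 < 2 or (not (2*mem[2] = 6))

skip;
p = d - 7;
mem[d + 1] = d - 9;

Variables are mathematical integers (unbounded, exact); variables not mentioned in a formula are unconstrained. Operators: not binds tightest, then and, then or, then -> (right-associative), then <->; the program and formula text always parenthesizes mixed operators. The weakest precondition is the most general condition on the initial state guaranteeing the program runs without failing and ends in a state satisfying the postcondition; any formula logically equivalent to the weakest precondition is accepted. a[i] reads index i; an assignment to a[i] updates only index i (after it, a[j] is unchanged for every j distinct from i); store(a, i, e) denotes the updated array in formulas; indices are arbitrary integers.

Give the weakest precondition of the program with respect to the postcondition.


Working backward. After the program, the postcondition mem[1] - 8 < 2 or (not (2*mem[2] = 6)) must hold; in canonical form it is mem[1] < 10 or (not (2*mem[2] = 6)).
Before mem[d + 1] := d - 9: store(mem, d + 1, d - 9)[1] < 10 or (not (2*store(mem, d + 1, d - 9)[2] = 6))
Before p := d - 7: store(mem, d + 1, d - 9)[1] < 10 or (not (2*store(mem, d + 1, d - 9)[2] = 6))
Before skip: store(mem, d + 1, d - 9)[1] < 10 or (not (2*store(mem, d + 1, d - 9)[2] = 6))
Answer: WP = store(mem, d + 1, d - 9)[1] < 10 or (not (2*store(mem, d + 1, d - 9)[2] = 6))


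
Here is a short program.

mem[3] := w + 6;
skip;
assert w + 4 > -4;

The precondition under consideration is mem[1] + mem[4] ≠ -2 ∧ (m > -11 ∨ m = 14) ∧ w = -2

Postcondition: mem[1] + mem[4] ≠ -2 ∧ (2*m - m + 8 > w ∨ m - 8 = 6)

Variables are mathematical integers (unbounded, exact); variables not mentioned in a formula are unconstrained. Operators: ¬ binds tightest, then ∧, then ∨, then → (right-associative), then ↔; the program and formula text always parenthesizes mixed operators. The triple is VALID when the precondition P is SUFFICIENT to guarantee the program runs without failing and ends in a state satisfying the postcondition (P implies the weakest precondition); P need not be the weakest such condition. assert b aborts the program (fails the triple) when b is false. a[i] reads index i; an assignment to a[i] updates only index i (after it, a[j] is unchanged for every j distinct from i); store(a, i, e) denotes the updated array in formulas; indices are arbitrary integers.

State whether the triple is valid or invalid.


Working backward. After the program, the postcondition mem[1] + mem[4] ≠ -2 ∧ (2*m - m + 8 > w ∨ m - 8 = 6) must hold; in canonical form it is mem[1] + mem[4] ≠ -2 ∧ (m > w - 8 ∨ m = 14).
Before assert w + 4 > -4: w > -8 ∧ mem[1] + mem[4] ≠ -2 ∧ (m > w - 8 ∨ m = 14)
Before skip: w > -8 ∧ mem[1] + mem[4] ≠ -2 ∧ (m > w - 8 ∨ m = 14)
Before mem[3] := w + 6: w > -8 ∧ mem[1] + mem[4] ≠ -2 ∧ (m > w - 8 ∨ m = 14)
The weakest precondition is w > -8 ∧ mem[1] + mem[4] ≠ -2 ∧ (m > w - 8 ∨ m = 14).
Check whether mem[1] + mem[4] ≠ -2 ∧ (m > -11 ∨ m = 14) ∧ w = -2 implies it.
Countermodel: at the initial state m = -10, mem = {[1] = 0, [4] = -3, elsewhere 0}, w = -2, the precondition holds but the weakest precondition fails.
Answer: invalid


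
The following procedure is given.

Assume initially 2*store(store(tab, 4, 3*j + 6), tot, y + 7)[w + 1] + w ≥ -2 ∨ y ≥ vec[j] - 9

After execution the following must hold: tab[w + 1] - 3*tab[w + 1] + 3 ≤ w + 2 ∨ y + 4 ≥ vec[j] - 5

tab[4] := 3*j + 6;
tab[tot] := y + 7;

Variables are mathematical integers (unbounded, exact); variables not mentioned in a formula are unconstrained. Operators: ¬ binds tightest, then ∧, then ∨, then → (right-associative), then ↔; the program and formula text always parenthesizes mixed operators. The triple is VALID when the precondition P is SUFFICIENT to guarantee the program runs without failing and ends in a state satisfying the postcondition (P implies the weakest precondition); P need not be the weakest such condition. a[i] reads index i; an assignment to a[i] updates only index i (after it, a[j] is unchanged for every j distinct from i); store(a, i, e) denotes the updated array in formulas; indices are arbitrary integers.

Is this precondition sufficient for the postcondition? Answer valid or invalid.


Working backward. After the program, the postcondition tab[w + 1] - 3*tab[w + 1] + 3 ≤ w + 2 ∨ y + 4 ≥ vec[j] - 5 must hold; in canonical form it is 2*tab[w + 1] + w ≥ 1 ∨ y ≥ vec[j] - 9.
Before tab[tot] := y + 7: 2*store(tab, tot, y + 7)[w + 1] + w ≥ 1 ∨ y ≥ vec[j] - 9
Before tab[4] := 3*j + 6: 2*store(store(tab, 4, 3*j + 6), tot, y + 7)[w + 1] + w ≥ 1 ∨ y ≥ vec[j] - 9
The weakest precondition is 2*store(store(tab, 4, 3*j + 6), tot, y + 7)[w + 1] + w ≥ 1 ∨ y ≥ vec[j] - 9.
Check whether 2*store(store(tab, 4, 3*j + 6), tot, y + 7)[w + 1] + w ≥ -2 ∨ y ≥ vec[j] - 9 implies it.
Countermodel: at the initial state j = 0, tab = {[0] = 2, [1] = 2, [4] = 2, elsewhere 2}, tot = 1, vec = {[0] = 3, [1] = 3, [4] = 3, elsewhere 3}, w = 0, y = -7, the precondition holds but the weakest precondition fails.
Answer: invalid


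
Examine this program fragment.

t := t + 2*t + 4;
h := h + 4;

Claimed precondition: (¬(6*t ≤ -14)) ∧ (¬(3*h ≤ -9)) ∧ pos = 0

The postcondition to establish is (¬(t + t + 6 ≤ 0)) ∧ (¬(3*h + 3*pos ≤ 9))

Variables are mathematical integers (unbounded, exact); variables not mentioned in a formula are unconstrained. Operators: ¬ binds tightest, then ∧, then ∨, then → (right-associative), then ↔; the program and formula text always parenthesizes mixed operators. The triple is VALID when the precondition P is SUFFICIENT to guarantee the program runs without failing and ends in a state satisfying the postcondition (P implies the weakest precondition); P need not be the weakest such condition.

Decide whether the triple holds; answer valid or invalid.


Working backward. After the program, the postcondition (¬(t + t + 6 ≤ 0)) ∧ (¬(3*h + 3*pos ≤ 9)) must hold; in canonical form it is (¬(2*t ≤ -6)) ∧ (¬(3*h + 3*pos ≤ 9)).
Before h := h + 4: (¬(2*t ≤ -6)) ∧ (¬(3*h + 3*pos ≤ -3))
Before t := t + 2*t + 4: (¬(6*t ≤ -14)) ∧ (¬(3*h + 3*pos ≤ -3))
The weakest precondition is (¬(6*t ≤ -14)) ∧ (¬(3*h + 3*pos ≤ -3)).
Check whether (¬(6*t ≤ -14)) ∧ (¬(3*h ≤ -9)) ∧ pos = 0 implies it.
Countermodel: at the initial state h = -2, pos = 0, t = -2, the precondition holds but the weakest precondition fails.
Answer: invalid


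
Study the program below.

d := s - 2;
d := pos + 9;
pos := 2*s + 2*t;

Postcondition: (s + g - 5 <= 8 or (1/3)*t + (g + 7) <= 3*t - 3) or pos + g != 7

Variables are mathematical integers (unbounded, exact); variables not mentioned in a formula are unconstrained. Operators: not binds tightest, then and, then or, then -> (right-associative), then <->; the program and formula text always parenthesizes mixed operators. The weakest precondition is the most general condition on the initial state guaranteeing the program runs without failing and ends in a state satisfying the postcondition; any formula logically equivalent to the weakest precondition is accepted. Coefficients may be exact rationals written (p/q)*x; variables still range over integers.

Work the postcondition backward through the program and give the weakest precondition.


Working backward. After the program, the postcondition (s + g - 5 <= 8 or (1/3)*t + (g + 7) <= 3*t - 3) or pos + g != 7 must hold; in canonical form it is g + s <= 13 or g <= (8/3)*t - 10 or g + pos != 7.
Before pos := 2*s + 2*t: g + s <= 13 or g <= (8/3)*t - 10 or g + 2*s + 2*t != 7
Before d := pos + 9: g + s <= 13 or g <= (8/3)*t - 10 or g + 2*s + 2*t != 7
Before d := s - 2: g + s <= 13 or g <= (8/3)*t - 10 or g + 2*s + 2*t != 7
Answer: WP = g + s <= 13 or g <= (8/3)*t - 10 or g + 2*s + 2*t != 7


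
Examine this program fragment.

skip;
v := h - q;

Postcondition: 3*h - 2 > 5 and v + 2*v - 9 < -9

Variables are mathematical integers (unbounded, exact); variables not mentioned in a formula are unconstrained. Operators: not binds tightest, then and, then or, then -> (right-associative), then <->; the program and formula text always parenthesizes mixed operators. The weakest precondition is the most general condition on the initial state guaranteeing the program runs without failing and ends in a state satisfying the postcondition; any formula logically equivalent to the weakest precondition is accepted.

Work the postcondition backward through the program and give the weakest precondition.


Working backward. After the program, the postcondition 3*h - 2 > 5 and v + 2*v - 9 < -9 must hold; in canonical form it is 3*h > 7 and 3*v < 0.
Before v := h - q: 3*h > 7 and 3*h < 3*q
Before skip: 3*h > 7 and 3*h < 3*q
Answer: WP = 3*h > 7 and 3*h < 3*q


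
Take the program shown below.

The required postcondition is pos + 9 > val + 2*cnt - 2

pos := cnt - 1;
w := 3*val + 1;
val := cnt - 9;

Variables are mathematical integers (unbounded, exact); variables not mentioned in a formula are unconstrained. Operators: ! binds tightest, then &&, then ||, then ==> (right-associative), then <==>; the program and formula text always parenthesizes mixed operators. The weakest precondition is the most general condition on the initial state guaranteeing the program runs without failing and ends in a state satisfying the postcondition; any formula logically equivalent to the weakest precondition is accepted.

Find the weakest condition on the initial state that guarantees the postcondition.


Working backward. After the program, the postcondition pos + 9 > val + 2*cnt - 2 must hold; in canonical form it is pos > 2*cnt + val - 11.
Before val := cnt - 9: pos > 3*cnt - 20
Before w := 3*val + 1: pos > 3*cnt - 20
Before pos := cnt - 1: 2*cnt < 19
Answer: WP = 2*cnt < 19


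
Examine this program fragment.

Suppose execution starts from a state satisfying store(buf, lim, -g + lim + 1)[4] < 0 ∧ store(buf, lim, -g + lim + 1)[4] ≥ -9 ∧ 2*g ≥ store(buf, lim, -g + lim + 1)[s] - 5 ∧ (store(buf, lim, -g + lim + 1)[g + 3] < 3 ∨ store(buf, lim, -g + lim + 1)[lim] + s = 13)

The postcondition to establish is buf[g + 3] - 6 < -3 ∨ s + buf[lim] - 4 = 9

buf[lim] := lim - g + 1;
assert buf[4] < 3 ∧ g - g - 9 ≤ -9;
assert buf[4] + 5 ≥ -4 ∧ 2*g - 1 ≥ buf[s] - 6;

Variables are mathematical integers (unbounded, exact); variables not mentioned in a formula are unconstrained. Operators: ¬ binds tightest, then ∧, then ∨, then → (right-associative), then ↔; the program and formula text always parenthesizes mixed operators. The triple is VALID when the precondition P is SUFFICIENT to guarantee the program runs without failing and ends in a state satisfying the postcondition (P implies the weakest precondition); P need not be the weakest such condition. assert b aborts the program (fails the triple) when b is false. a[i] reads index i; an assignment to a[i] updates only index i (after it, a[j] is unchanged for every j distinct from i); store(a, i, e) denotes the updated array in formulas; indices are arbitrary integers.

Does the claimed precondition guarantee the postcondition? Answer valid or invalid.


Working backward. After the program, the postcondition buf[g + 3] - 6 < -3 ∨ s + buf[lim] - 4 = 9 must hold; in canonical form it is buf[g + 3] < 3 ∨ buf[lim] + s = 13.
Before assert buf[4] + 5 ≥ -4 ∧ 2*g - 1 ≥ buf[s] - 6: buf[4] ≥ -9 ∧ 2*g ≥ buf[s] - 5 ∧ (buf[g + 3] < 3 ∨ buf[lim] + s = 13)
Before assert buf[4] < 3 ∧ g - g - 9 ≤ -9: buf[4] < 3 ∧ buf[4] ≥ -9 ∧ 2*g ≥ buf[s] - 5 ∧ (buf[g + 3] < 3 ∨ buf[lim] + s = 13)
Before buf[lim] := lim - g + 1: store(buf, lim, -g + lim + 1)[4] < 3 ∧ store(buf, lim, -g + lim + 1)[4] ≥ -9 ∧ 2*g ≥ store(buf, lim, -g + lim + 1)[s] - 5 ∧ (store(buf, lim, -g + lim + 1)[g + 3] < 3 ∨ store(buf, lim, -g + lim + 1)[lim] + s = 13)
The weakest precondition is store(buf, lim, -g + lim + 1)[4] < 3 ∧ store(buf, lim, -g + lim + 1)[4] ≥ -9 ∧ 2*g ≥ store(buf, lim, -g + lim + 1)[s] - 5 ∧ (store(buf, lim, -g + lim + 1)[g + 3] < 3 ∨ store(buf, lim, -g + lim + 1)[lim] + s = 13).
Check whether store(buf, lim, -g + lim + 1)[4] < 0 ∧ store(buf, lim, -g + lim + 1)[4] ≥ -9 ∧ 2*g ≥ store(buf, lim, -g + lim + 1)[s] - 5 ∧ (store(buf, lim, -g + lim + 1)[g + 3] < 3 ∨ store(buf, lim, -g + lim + 1)[lim] + s = 13) implies it.
Every state satisfying the precondition satisfies the weakest precondition: the implication holds.
Answer: valid


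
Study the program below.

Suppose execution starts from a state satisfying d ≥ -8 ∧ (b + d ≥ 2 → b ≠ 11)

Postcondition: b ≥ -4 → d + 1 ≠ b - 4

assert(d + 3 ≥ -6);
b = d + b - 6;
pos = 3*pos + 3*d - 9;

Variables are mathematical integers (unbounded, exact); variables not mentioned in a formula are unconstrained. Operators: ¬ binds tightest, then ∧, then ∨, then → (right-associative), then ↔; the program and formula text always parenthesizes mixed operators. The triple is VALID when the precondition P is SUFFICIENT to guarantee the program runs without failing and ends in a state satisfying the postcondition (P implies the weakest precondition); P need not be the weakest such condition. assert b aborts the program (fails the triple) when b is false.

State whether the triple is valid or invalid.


Working backward. After the program, the postcondition b ≥ -4 → d + 1 ≠ b - 4 must hold; in canonical form it is b ≥ -4 → d ≠ b - 5.
Before pos := 3*pos + 3*d - 9: b ≥ -4 → d ≠ b - 5
Before b := d + b - 6: b + d ≥ 2 → b ≠ 11
Before assert d + 3 ≥ -6: d ≥ -9 ∧ (b + d ≥ 2 → b ≠ 11)
The weakest precondition is d ≥ -9 ∧ (b + d ≥ 2 → b ≠ 11).
Check whether d ≥ -8 ∧ (b + d ≥ 2 → b ≠ 11) implies it.
Every state satisfying the precondition satisfies the weakest precondition: the implication holds.
Answer: valid


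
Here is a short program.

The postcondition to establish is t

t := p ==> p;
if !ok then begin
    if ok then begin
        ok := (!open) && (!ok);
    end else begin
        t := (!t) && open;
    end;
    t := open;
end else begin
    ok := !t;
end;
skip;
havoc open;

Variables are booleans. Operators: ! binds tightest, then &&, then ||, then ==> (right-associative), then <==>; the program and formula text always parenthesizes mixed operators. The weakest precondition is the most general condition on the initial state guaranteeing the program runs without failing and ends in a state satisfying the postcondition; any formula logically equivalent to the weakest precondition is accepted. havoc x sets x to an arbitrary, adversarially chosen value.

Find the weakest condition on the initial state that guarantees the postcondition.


Working backward. After the program, t must hold.
Before havoc open: t
Before skip: t
Then branch requires (ok ==> open) && ((!ok) ==> open); else branch requires t.
Before the if: ((!ok) ==> ((ok ==> open) && ((!ok) ==> open))) && (ok ==> t)
Before t := p ==> p: (!ok) ==> ((ok ==> open) && ((!ok) ==> open))
Answer: WP = (!ok) ==> ((ok ==> open) && ((!ok) ==> open))


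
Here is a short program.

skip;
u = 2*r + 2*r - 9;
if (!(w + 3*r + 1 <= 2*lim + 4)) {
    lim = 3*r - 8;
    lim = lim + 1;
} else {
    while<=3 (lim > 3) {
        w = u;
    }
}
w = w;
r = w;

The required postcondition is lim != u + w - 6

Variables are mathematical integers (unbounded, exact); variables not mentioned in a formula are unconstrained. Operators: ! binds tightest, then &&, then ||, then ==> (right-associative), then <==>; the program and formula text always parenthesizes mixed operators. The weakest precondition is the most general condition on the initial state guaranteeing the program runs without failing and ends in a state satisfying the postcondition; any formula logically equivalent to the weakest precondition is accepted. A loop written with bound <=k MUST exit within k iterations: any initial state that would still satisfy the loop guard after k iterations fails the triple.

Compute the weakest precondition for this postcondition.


Working backward. After the program, lim != u + w - 6 must hold.
Before r := w: lim != u + w - 6
Before w := w: lim != u + w - 6
Then branch requires 3*r != u + w + 1; else branch requires (lim > 3 ==> ((lim > 3 ==> ((lim > 3 ==> ((!(lim > 3)) && lim != 2*u - 6)) && ((!(lim > 3)) ==> lim != 2*u - 6))) && ((!(lim > 3)) ==> lim != 2*u - 6))) && ((!(lim > 3)) ==> lim != u + w - 6).
Before the if: ((!(3*r + w <= 2*lim + 3)) ==> 3*r != u + w + 1) && (3*r + w <= 2*lim + 3 ==> ((lim > 3 ==> ((lim > 3 ==> ((lim > 3 ==> ((!(lim > 3)) && lim != 2*u - 6)) && ((!(lim > 3)) ==> lim != 2*u - 6))) && ((!(lim > 3)) ==> lim != 2*u - 6))) && ((!(lim > 3)) ==> lim != u + w - 6)))
Before u := 2*r + 2*r - 9: ((!(3*r + w <= 2*lim + 3)) ==> r + w != 8) && (3*r + w <= 2*lim + 3 ==> ((lim > 3 ==> ((lim > 3 ==> ((lim > 3 ==> ((!(lim > 3)) && lim != 8*r - 24)) && ((!(lim > 3)) ==> lim != 8*r - 24))) && ((!(lim > 3)) ==> lim != 8*r - 24))) && ((!(lim > 3)) ==> lim != 4*r + w - 15)))
Before skip: ((!(3*r + w <= 2*lim + 3)) ==> r + w != 8) && (3*r + w <= 2*lim + 3 ==> ((lim > 3 ==> ((lim > 3 ==> ((lim > 3 ==> ((!(lim > 3)) && lim != 8*r - 24)) && ((!(lim > 3)) ==> lim != 8*r - 24))) && ((!(lim > 3)) ==> lim != 8*r - 24))) && ((!(lim > 3)) ==> lim != 4*r + w - 15)))
Answer: WP = ((!(3*r + w <= 2*lim + 3)) ==> r + w != 8) && (3*r + w <= 2*lim + 3 ==> ((lim > 3 ==> ((lim > 3 ==> ((lim > 3 ==> ((!(lim > 3)) && lim != 8*r - 24)) && ((!(lim > 3)) ==> lim != 8*r - 24))) && ((!(lim > 3)) ==> lim != 8*r - 24))) && ((!(lim > 3)) ==> lim != 4*r + w - 15)))


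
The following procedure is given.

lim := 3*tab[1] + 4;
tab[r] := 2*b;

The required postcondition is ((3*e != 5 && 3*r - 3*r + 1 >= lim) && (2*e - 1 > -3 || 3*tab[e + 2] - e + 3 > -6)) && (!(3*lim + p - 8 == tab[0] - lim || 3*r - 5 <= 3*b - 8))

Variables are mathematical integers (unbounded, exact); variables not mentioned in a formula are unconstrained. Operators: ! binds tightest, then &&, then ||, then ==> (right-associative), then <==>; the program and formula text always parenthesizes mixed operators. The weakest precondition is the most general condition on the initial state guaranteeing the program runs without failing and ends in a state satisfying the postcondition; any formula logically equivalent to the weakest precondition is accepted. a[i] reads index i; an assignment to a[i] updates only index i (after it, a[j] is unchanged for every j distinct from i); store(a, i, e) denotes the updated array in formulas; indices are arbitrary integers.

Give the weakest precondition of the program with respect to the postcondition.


Working backward. After the program, the postcondition ((3*e != 5 && 3*r - 3*r + 1 >= lim) && (2*e - 1 > -3 || 3*tab[e + 2] - e + 3 > -6)) && (!(3*lim + p - 8 == tab[0] - lim || 3*r - 5 <= 3*b - 8)) must hold; in canonical form it is 3*e != 5 && lim <= 1 && (2*e > -2 || 3*tab[e + 2] > e - 9) && (!(4*lim + p == tab[0] + 8 || 3*r <= 3*b - 3)).
Before tab[r] := 2*b: 3*e != 5 && lim <= 1 && (2*e > -2 || 3*store(tab, r, 2*b)[e + 2] > e - 9) && (!(4*lim + p == store(tab, r, 2*b)[0] + 8 || 3*r <= 3*b - 3))
Before lim := 3*tab[1] + 4: 3*e != 5 && 3*tab[1] <= -3 && (2*e > -2 || 3*store(tab, r, 2*b)[e + 2] > e - 9) && (!(12*tab[1] + p == store(tab, r, 2*b)[0] - 8 || 3*r <= 3*b - 3))
Answer: WP = 3*e != 5 && 3*tab[1] <= -3 && (2*e > -2 || 3*store(tab, r, 2*b)[e + 2] > e - 9) && (!(12*tab[1] + p == store(tab, r, 2*b)[0] - 8 || 3*r <= 3*b - 3))


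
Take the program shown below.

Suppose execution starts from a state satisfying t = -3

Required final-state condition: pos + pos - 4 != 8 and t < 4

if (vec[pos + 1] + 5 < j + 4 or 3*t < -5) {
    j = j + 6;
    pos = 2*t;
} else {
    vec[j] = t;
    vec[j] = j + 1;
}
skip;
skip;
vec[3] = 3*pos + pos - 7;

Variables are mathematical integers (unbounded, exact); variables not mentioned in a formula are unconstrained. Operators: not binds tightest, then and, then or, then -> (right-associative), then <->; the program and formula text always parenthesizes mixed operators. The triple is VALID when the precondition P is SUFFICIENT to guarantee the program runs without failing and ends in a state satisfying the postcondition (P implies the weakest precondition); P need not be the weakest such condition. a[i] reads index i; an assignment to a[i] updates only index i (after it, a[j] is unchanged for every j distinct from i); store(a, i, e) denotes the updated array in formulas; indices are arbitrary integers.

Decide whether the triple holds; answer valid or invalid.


Working backward. After the program, the postcondition pos + pos - 4 != 8 and t < 4 must hold; in canonical form it is 2*pos != 12 and t < 4.
Before vec[3] := 3*pos + pos - 7: 2*pos != 12 and t < 4
Before skip: 2*pos != 12 and t < 4
Before skip: 2*pos != 12 and t < 4
Then branch requires 4*t != 12 and t < 4; else branch requires 2*pos != 12 and t < 4.
Before the if: ((vec[pos + 1] < j - 1 or 3*t < -5) -> (4*t != 12 and t < 4)) and ((not (vec[pos + 1] < j - 1 or 3*t < -5)) -> (2*pos != 12 and t < 4))
The weakest precondition is ((vec[pos + 1] < j - 1 or 3*t < -5) -> (4*t != 12 and t < 4)) and ((not (vec[pos + 1] < j - 1 or 3*t < -5)) -> (2*pos != 12 and t < 4)).
Check whether t = -3 implies it.
Every state satisfying the precondition satisfies the weakest precondition: the implication holds.
Answer: valid


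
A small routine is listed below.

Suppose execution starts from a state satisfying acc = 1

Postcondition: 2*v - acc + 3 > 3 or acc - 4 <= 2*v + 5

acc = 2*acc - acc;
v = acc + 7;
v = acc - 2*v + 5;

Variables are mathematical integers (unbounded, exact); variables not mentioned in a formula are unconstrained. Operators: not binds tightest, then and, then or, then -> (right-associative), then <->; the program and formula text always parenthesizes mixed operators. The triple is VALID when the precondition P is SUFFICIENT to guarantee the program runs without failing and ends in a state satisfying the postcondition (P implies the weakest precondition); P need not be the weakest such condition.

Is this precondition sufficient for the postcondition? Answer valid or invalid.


Working backward. After the program, the postcondition 2*v - acc + 3 > 3 or acc - 4 <= 2*v + 5 must hold; in canonical form it is 2*v > acc or acc <= 2*v + 9.
Before v := acc - 2*v + 5: acc > 4*v - 10 or 4*v <= acc + 19
Before v := acc + 7: 3*acc < -18 or 3*acc <= -9
Before acc := 2*acc - acc: 3*acc < -18 or 3*acc <= -9
The weakest precondition is 3*acc < -18 or 3*acc <= -9.
Check whether acc = 1 implies it.
Countermodel: at the initial state acc = 1, the precondition holds but the weakest precondition fails.
Answer: invalid


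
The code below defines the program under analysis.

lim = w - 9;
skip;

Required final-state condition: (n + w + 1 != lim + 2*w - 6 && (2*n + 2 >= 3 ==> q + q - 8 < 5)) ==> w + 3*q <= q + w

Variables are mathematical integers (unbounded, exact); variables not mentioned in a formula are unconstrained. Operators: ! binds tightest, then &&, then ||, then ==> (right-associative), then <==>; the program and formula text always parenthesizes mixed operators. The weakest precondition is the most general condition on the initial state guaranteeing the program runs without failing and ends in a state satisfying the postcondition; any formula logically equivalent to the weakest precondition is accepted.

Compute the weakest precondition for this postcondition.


Working backward. After the program, the postcondition (n + w + 1 != lim + 2*w - 6 && (2*n + 2 >= 3 ==> q + q - 8 < 5)) ==> w + 3*q <= q + w must hold; in canonical form it is (n != lim + w - 7 && (2*n >= 1 ==> 2*q < 13)) ==> 2*q <= 0.
Before skip: (n != lim + w - 7 && (2*n >= 1 ==> 2*q < 13)) ==> 2*q <= 0
Before lim := w - 9: (n != 2*w - 16 && (2*n >= 1 ==> 2*q < 13)) ==> 2*q <= 0
Answer: WP = (n != 2*w - 16 && (2*n >= 1 ==> 2*q < 13)) ==> 2*q <= 0


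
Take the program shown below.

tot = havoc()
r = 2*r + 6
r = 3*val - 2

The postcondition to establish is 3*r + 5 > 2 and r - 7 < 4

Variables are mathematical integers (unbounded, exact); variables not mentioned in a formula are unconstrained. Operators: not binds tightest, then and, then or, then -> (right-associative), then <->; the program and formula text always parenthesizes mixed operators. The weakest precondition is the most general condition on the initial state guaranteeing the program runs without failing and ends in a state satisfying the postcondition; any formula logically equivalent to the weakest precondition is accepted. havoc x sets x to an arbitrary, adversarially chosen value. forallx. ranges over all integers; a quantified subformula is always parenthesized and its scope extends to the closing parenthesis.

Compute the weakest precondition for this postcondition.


Working backward. After the program, the postcondition 3*r + 5 > 2 and r - 7 < 4 must hold; in canonical form it is 3*r > -3 and r < 11.
Before r := 3*val - 2: 9*val > 3 and 3*val < 13
Before r := 2*r + 6: 9*val > 3 and 3*val < 13
Before havoc tot: 9*val > 3 and 3*val < 13
Answer: WP = 9*val > 3 and 3*val < 13


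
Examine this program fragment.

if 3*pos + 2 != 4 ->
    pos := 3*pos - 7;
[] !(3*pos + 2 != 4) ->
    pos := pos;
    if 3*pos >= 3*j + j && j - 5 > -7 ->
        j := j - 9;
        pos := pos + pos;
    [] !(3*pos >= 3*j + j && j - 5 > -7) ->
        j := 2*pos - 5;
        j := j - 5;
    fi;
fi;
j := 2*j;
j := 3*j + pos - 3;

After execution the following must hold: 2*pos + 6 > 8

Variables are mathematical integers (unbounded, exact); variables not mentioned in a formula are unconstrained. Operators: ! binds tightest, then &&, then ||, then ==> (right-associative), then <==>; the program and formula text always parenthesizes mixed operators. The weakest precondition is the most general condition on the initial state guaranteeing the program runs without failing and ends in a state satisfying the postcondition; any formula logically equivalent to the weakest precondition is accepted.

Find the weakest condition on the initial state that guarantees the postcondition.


Working backward. After the program, the postcondition 2*pos + 6 > 8 must hold; in canonical form it is 2*pos > 2.
Before j := 3*j + pos - 3: 2*pos > 2
Before j := 2*j: 2*pos > 2
Then branch requires 6*pos > 16; else branch requires ((3*pos >= 4*j && j > -2) ==> 4*pos > 2) && ((!(3*pos >= 4*j && j > -2)) ==> 2*pos > 2).
Before the if: (3*pos != 2 ==> 6*pos > 16) && ((!(3*pos != 2)) ==> (((3*pos >= 4*j && j > -2) ==> 4*pos > 2) && ((!(3*pos >= 4*j && j > -2)) ==> 2*pos > 2)))
Answer: WP = (3*pos != 2 ==> 6*pos > 16) && ((!(3*pos != 2)) ==> (((3*pos >= 4*j && j > -2) ==> 4*pos > 2) && ((!(3*pos >= 4*j && j > -2)) ==> 2*pos > 2)))


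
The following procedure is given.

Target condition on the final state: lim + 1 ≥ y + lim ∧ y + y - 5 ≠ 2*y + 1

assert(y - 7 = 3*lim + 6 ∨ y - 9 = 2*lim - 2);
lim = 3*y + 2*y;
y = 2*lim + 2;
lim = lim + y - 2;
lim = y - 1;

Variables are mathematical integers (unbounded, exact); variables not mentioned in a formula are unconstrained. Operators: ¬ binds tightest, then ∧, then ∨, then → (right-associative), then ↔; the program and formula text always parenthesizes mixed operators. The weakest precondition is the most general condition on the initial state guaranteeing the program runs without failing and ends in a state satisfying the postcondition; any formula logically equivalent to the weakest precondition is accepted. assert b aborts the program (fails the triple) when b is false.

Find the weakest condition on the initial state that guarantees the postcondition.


Working backward. After the program, the postcondition lim + 1 ≥ y + lim ∧ y + y - 5 ≠ 2*y + 1 must hold; in canonical form it is y ≤ 1.
Before lim := y - 1: y ≤ 1
Before lim := lim + y - 2: y ≤ 1
Before y := 2*lim + 2: 2*lim ≤ -1
Before lim := 3*y + 2*y: 10*y ≤ -1
Before assert y - 7 = 3*lim + 6 ∨ y - 9 = 2*lim - 2: (y = 3*lim + 13 ∨ y = 2*lim + 7) ∧ 10*y ≤ -1
Answer: WP = (y = 3*lim + 13 ∨ y = 2*lim + 7) ∧ 10*y ≤ -1


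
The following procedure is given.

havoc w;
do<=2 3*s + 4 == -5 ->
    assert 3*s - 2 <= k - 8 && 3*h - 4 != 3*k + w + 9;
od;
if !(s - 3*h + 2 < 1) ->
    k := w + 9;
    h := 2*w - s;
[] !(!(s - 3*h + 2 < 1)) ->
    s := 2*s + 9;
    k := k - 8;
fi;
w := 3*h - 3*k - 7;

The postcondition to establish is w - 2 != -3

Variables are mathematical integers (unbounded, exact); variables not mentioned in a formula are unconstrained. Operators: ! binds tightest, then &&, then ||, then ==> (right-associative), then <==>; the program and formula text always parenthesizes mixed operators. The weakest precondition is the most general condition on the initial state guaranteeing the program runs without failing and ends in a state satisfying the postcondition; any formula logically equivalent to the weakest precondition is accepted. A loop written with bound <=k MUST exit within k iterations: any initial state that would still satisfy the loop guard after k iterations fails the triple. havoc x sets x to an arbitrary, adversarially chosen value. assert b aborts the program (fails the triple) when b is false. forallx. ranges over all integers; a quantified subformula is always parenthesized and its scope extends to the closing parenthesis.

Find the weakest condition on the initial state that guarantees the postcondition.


Working backward. After the program, the postcondition w - 2 != -3 must hold; in canonical form it is w != -1.
Before w := 3*h - 3*k - 7: 3*h != 3*k + 6
Then branch requires 3*w != 3*s + 33; else branch requires 3*h != 3*k - 18.
Before the if: ((!(s < 3*h - 1)) ==> 3*w != 3*s + 33) && (s < 3*h - 1 ==> 3*h != 3*k - 18)
Before the loop (bound <=2), unroll the exhaustion recursion (WP_0 = exit-now case; WP_j = one more guarded iteration, up to j = 2):
  WP_0: (!(3*s == -9)) && ((!(s < 3*h - 1)) ==> 3*w != 3*s + 33) && (s < 3*h - 1 ==> 3*h != 3*k - 18)
  WP_1: (3*s == -9 ==> (3*s <= k - 6 && 3*h != 3*k + w + 13 && (!(3*s == -9)) && ((!(s < 3*h - 1)) ==> 3*w != 3*s + 33) && (s < 3*h - 1 ==> 3*h != 3*k - 18))) && ((!(3*s == -9)) ==> (((!(s < 3*h - 1)) ==> 3*w != 3*s + 33) && (s < 3*h - 1 ==> 3*h != 3*k - 18)))
  WP_2: (3*s == -9 ==> (3*s <= k - 6 && 3*h != 3*k + w + 13 && (3*s == -9 ==> (3*s <= k - 6 && 3*h != 3*k + w + 13 && (!(3*s == -9)) && ((!(s < 3*h - 1)) ==> 3*w != 3*s + 33) && (s < 3*h - 1 ==> 3*h != 3*k - 18))) && ((!(3*s == -9)) ==> (((!(s < 3*h - 1)) ==> 3*w != 3*s + 33) && (s < 3*h - 1 ==> 3*h != 3*k - 18))))) && ((!(3*s == -9)) ==> (((!(s < 3*h - 1)) ==> 3*w != 3*s + 33) && (s < 3*h - 1 ==> 3*h != 3*k - 18)))
So before the loop: (3*s == -9 ==> (3*s <= k - 6 && 3*h != 3*k + w + 13 && (3*s == -9 ==> (3*s <= k - 6 && 3*h != 3*k + w + 13 && (!(3*s == -9)) && ((!(s < 3*h - 1)) ==> 3*w != 3*s + 33) && (s < 3*h - 1 ==> 3*h != 3*k - 18))) && ((!(3*s == -9)) ==> (((!(s < 3*h - 1)) ==> 3*w != 3*s + 33) && (s < 3*h - 1 ==> 3*h != 3*k - 18))))) && ((!(3*s == -9)) ==> (((!(s < 3*h - 1)) ==> 3*w != 3*s + 33) && (s < 3*h - 1 ==> 3*h != 3*k - 18)))
Before havoc w: forall w_1. ((3*s == -9 ==> (3*s <= k - 6 && 3*h != 3*k + w_1 + 13 && (3*s == -9 ==> (3*s <= k - 6 && 3*h != 3*k + w_1 + 13 && (!(3*s == -9)) && ((!(s < 3*h - 1)) ==> 3*w_1 != 3*s + 33) && (s < 3*h - 1 ==> 3*h != 3*k - 18))) && ((!(3*s == -9)) ==> (((!(s < 3*h - 1)) ==> 3*w_1 != 3*s + 33) && (s < 3*h - 1 ==> 3*h != 3*k - 18))))) && ((!(3*s == -9)) ==> (((!(s < 3*h - 1)) ==> 3*w_1 != 3*s + 33) && (s < 3*h - 1 ==> 3*h != 3*k - 18))))
Answer: WP = forall w_1. ((3*s == -9 ==> (3*s <= k - 6 && 3*h != 3*k + w_1 + 13 && (3*s == -9 ==> (3*s <= k - 6 && 3*h != 3*k + w_1 + 13 && (!(3*s == -9)) && ((!(s < 3*h - 1)) ==> 3*w_1 != 3*s + 33) && (s < 3*h - 1 ==> 3*h != 3*k - 18))) && ((!(3*s == -9)) ==> (((!(s < 3*h - 1)) ==> 3*w_1 != 3*s + 33) && (s < 3*h - 1 ==> 3*h != 3*k - 18))))) && ((!(3*s == -9)) ==> (((!(s < 3*h - 1)) ==> 3*w_1 != 3*s + 33) && (s < 3*h - 1 ==> 3*h != 3*k - 18))))


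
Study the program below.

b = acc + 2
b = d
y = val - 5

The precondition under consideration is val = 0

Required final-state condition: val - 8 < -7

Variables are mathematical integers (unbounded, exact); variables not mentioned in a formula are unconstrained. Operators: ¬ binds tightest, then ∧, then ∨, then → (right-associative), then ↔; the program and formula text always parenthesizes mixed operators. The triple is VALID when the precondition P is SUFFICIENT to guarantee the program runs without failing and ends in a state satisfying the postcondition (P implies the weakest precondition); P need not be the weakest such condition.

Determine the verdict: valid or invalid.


Working backward. After the program, the postcondition val - 8 < -7 must hold; in canonical form it is val < 1.
Before y := val - 5: val < 1
Before b := d: val < 1
Before b := acc + 2: val < 1
The weakest precondition is val < 1.
Check whether val = 0 implies it.
Every state satisfying the precondition satisfies the weakest precondition: the implication holds.
Answer: valid


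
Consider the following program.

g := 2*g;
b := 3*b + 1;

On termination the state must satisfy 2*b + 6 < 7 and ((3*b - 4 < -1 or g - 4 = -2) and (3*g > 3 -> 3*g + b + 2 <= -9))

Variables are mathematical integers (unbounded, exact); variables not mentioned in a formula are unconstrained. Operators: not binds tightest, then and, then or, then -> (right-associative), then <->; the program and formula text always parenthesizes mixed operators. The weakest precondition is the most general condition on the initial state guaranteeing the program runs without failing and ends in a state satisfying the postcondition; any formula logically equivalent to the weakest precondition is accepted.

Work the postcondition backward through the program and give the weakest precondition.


Working backward. After the program, the postcondition 2*b + 6 < 7 and ((3*b - 4 < -1 or g - 4 = -2) and (3*g > 3 -> 3*g + b + 2 <= -9)) must hold; in canonical form it is 2*b < 1 and (3*b < 3 or g = 2) and (3*g > 3 -> b + 3*g <= -11).
Before b := 3*b + 1: 6*b < -1 and (9*b < 0 or g = 2) and (3*g > 3 -> 3*b + 3*g <= -12)
Before g := 2*g: 6*b < -1 and (9*b < 0 or 2*g = 2) and (6*g > 3 -> 3*b + 6*g <= -12)
Answer: WP = 6*b < -1 and (9*b < 0 or 2*g = 2) and (6*g > 3 -> 3*b + 6*g <= -12)
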